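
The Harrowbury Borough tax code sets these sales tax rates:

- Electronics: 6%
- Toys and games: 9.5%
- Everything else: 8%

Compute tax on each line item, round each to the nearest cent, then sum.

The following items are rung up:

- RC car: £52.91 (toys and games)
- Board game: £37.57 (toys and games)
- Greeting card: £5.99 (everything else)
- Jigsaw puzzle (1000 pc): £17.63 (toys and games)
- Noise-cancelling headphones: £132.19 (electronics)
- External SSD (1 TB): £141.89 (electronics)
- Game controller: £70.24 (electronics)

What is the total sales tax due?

£31.40

RC car £52.91: toys and games → 9.5% → £5.03
Board game £37.57: toys and games → 9.5% → £3.57
Greeting card £5.99: everything else → 8% → £0.48
Jigsaw puzzle (1000 pc) £17.63: toys and games → 9.5% → £1.67
Noise-cancelling headphones £132.19: electronics → 6% → £7.93
External SSD (1 TB) £141.89: electronics → 6% → £8.51
Game controller £70.24: electronics → 6% → £4.21
Total tax = £5.03 + £3.57 + £0.48 + £1.67 + £7.93 + £8.51 + £4.21 = £31.40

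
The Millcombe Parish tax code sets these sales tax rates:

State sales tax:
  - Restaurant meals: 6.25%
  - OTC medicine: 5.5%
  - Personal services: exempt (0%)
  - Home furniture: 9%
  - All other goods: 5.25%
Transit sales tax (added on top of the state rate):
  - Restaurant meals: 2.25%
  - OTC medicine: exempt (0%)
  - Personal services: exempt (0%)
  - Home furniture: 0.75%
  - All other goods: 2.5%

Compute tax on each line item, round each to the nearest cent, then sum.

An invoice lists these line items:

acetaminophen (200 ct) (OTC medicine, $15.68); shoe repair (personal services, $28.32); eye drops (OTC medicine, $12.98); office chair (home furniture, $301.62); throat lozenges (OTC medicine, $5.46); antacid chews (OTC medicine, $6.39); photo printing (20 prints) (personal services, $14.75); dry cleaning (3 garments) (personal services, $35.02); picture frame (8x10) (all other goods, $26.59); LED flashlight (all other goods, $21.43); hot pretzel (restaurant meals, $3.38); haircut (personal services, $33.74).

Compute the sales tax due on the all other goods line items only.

$3.72

Picture frame (8x10) $26.59: all other goods → 5.25% + 2.5% transit = 7.75% → $2.06
LED flashlight $21.43: all other goods → 5.25% + 2.5% transit = 7.75% → $1.66
Tax on all other goods = $2.06 + $1.66 = $3.72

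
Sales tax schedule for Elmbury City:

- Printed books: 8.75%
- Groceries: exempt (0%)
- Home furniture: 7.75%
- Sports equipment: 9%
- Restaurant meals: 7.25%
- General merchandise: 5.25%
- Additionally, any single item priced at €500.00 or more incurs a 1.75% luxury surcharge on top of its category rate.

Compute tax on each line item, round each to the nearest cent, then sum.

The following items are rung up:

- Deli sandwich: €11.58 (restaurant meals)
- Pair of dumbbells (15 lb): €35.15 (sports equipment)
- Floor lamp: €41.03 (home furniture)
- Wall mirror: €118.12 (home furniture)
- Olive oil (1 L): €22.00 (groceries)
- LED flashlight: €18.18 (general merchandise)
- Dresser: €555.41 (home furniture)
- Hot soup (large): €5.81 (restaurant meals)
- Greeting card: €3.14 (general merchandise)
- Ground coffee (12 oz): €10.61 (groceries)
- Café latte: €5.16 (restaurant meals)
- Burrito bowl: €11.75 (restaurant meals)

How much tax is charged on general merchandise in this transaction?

€1.11

LED flashlight €18.18: general merchandise → 5.25% → €0.95
Greeting card €3.14: general merchandise → 5.25% → €0.16
Tax on general merchandise = €0.95 + €0.16 = €1.11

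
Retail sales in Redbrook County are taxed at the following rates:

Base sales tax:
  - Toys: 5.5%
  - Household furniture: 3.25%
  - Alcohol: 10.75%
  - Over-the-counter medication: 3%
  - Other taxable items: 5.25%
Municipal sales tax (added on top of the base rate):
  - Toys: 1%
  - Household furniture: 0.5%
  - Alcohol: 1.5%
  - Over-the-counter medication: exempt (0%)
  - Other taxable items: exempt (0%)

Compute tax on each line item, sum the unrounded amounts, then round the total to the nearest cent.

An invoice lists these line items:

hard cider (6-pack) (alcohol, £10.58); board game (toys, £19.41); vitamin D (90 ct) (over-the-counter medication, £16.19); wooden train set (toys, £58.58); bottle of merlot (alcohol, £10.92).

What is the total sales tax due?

Hard cider (6-pack) £10.58: alcohol → 10.75% + 1.5% municipal = 12.25% → £1.29605
Board game £19.41: toys → 5.5% + 1% municipal = 6.5% → £1.26165
Vitamin D (90 ct) £16.19: over-the-counter medication → 3% + 0% municipal = 3% → £0.4857
Wooden train set £58.58: toys → 5.5% + 1% municipal = 6.5% → £3.8077
Bottle of merlot £10.92: alcohol → 10.75% + 1.5% municipal = 12.25% → £1.3377
Unrounded tax sum = £8.1888 → £8.19

£8.19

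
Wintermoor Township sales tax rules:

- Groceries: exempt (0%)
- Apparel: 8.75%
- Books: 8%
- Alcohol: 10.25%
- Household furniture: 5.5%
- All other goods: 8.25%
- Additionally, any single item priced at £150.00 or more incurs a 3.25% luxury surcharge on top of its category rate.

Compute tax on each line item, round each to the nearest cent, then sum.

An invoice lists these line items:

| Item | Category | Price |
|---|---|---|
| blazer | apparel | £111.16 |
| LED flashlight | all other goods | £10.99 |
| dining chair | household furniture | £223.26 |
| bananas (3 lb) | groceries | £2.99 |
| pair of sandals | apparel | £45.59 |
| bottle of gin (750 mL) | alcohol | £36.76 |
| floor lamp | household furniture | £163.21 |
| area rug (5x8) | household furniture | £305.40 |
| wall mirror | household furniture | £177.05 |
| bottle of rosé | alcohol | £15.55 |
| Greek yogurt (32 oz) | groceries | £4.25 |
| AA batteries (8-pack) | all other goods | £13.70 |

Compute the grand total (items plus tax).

£1207.06

Blazer £111.16: apparel → 8.75% → £9.73
LED flashlight £10.99: all other goods → 8.25% → £0.91
Dining chair £223.26: household furniture → 5.5% + 3.25% surcharge = 8.75% → £19.54
Bananas (3 lb) £2.99: groceries → 0% → £0.00
Pair of sandals £45.59: apparel → 8.75% → £3.99
Bottle of gin (750 mL) £36.76: alcohol → 10.25% → £3.77
Floor lamp £163.21: household furniture → 5.5% + 3.25% surcharge = 8.75% → £14.28
Area rug (5x8) £305.40: household furniture → 5.5% + 3.25% surcharge = 8.75% → £26.72
Wall mirror £177.05: household furniture → 5.5% + 3.25% surcharge = 8.75% → £15.49
Bottle of rosé £15.55: alcohol → 10.25% → £1.59
Greek yogurt (32 oz) £4.25: groceries → 0% → £0.00
AA batteries (8-pack) £13.70: all other goods → 8.25% → £1.13
Subtotal = £1109.91; tax = £97.15; total due = £1207.06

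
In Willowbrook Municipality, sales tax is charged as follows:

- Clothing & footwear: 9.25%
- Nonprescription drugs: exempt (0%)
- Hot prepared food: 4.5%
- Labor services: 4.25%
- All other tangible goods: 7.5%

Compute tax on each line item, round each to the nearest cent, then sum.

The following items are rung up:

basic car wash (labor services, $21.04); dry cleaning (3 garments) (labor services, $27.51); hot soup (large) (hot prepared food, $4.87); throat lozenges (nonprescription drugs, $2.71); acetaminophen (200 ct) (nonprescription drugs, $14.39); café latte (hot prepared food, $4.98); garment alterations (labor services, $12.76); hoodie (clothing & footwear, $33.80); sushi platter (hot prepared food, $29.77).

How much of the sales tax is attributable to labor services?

Basic car wash $21.04: labor services → 4.25% → $0.89
Dry cleaning (3 garments) $27.51: labor services → 4.25% → $1.17
Garment alterations $12.76: labor services → 4.25% → $0.54
Tax on labor services = $0.89 + $1.17 + $0.54 = $2.60

$2.60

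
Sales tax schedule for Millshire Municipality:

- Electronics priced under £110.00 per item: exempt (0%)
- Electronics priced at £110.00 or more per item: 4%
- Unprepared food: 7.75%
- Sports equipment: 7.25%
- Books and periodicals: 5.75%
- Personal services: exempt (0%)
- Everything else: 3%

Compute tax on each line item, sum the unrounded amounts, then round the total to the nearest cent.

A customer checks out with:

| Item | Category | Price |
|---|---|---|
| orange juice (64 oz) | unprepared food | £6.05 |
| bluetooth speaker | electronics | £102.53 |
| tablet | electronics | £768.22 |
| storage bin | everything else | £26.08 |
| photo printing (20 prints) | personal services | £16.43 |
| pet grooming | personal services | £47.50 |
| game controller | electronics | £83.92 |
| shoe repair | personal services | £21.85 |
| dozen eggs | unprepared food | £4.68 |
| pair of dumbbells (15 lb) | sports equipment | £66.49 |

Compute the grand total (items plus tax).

Orange juice (64 oz) £6.05: unprepared food → 7.75% → £0.468875
Bluetooth speaker £102.53: electronics, under £110.00 → 0% → £0.00
Tablet £768.22: electronics, £110.00 or more → 4% → £30.7288
Storage bin £26.08: everything else → 3% → £0.7824
Photo printing (20 prints) £16.43: personal services → 0% → £0.00
Pet grooming £47.50: personal services → 0% → £0.00
Game controller £83.92: electronics, under £110.00 → 0% → £0.00
Shoe repair £21.85: personal services → 0% → £0.00
Dozen eggs £4.68: unprepared food → 7.75% → £0.3627
Pair of dumbbells (15 lb) £66.49: sports equipment → 7.25% → £4.820525
Subtotal = £1143.75; unrounded tax = £37.1633 → £37.16; total due = £1180.91

£1180.91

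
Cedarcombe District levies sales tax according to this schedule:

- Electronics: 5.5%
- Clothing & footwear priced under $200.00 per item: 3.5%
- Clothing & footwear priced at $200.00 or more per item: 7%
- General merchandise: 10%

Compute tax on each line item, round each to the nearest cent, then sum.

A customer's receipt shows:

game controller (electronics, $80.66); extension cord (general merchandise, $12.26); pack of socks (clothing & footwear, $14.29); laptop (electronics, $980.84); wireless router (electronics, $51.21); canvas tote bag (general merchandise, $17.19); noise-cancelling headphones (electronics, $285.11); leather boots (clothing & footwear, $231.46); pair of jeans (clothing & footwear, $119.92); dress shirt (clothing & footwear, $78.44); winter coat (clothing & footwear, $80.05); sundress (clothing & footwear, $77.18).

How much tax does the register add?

Game controller $80.66: electronics → 5.5% → $4.44
Extension cord $12.26: general merchandise → 10% → $1.23
Pack of socks $14.29: clothing & footwear, under $200.00 → 3.5% → $0.50
Laptop $980.84: electronics → 5.5% → $53.95
Wireless router $51.21: electronics → 5.5% → $2.82
Canvas tote bag $17.19: general merchandise → 10% → $1.72
Noise-cancelling headphones $285.11: electronics → 5.5% → $15.68
Leather boots $231.46: clothing & footwear, $200.00 or more → 7% → $16.20
Pair of jeans $119.92: clothing & footwear, under $200.00 → 3.5% → $4.20
Dress shirt $78.44: clothing & footwear, under $200.00 → 3.5% → $2.75
Winter coat $80.05: clothing & footwear, under $200.00 → 3.5% → $2.80
Sundress $77.18: clothing & footwear, under $200.00 → 3.5% → $2.70
Total tax = $4.44 + $1.23 + $0.50 + $53.95 + $2.82 + $1.72 + $15.68 + $16.20 + $4.20 + $2.75 + $2.80 + $2.70 = $108.99

$108.99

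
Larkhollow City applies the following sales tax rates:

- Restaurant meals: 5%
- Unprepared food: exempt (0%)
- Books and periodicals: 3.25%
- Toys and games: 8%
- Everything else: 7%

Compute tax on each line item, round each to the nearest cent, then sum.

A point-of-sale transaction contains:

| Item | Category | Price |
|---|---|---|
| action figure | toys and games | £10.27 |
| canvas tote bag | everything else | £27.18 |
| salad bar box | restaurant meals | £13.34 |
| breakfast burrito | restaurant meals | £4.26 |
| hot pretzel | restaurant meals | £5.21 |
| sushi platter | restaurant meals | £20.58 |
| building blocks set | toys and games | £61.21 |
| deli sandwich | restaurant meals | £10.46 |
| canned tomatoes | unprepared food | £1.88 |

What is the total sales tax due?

Action figure £10.27: toys and games → 8% → £0.82
Canvas tote bag £27.18: everything else → 7% → £1.90
Salad bar box £13.34: restaurant meals → 5% → £0.67
Breakfast burrito £4.26: restaurant meals → 5% → £0.21
Hot pretzel £5.21: restaurant meals → 5% → £0.26
Sushi platter £20.58: restaurant meals → 5% → £1.03
Building blocks set £61.21: toys and games → 8% → £4.90
Deli sandwich £10.46: restaurant meals → 5% → £0.52
Canned tomatoes £1.88: unprepared food → 0% → £0.00
Total tax = £0.82 + £1.90 + £0.67 + £0.21 + £0.26 + £1.03 + £4.90 + £0.52 = £10.31

£10.31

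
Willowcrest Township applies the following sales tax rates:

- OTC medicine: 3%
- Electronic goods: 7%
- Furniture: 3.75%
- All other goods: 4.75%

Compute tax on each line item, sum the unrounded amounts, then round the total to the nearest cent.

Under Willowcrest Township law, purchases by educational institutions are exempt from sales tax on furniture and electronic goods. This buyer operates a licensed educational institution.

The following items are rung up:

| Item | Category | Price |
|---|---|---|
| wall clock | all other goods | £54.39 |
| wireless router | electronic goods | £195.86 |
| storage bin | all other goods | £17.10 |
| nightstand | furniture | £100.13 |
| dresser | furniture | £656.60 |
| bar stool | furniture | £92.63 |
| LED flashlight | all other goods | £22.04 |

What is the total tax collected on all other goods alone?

£4.44

Wall clock £54.39: all other goods → 4.75% → £2.583525
Storage bin £17.10: all other goods → 4.75% → £0.81225
LED flashlight £22.04: all other goods → 4.75% → £1.0469
Tax on all other goods: unrounded sum = £4.442675 → £4.44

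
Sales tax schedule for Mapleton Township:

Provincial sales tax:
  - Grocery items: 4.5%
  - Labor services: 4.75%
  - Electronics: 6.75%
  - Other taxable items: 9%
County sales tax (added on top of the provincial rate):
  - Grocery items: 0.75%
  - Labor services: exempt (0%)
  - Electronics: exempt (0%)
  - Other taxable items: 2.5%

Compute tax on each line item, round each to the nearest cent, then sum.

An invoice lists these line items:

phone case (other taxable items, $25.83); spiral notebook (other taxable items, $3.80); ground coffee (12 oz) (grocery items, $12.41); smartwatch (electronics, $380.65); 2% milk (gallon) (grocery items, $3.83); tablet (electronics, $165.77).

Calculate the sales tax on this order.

$41.14

Phone case $25.83: other taxable items → 9% + 2.5% county = 11.5% → $2.97
Spiral notebook $3.80: other taxable items → 9% + 2.5% county = 11.5% → $0.44
Ground coffee (12 oz) $12.41: grocery items → 4.5% + 0.75% county = 5.25% → $0.65
Smartwatch $380.65: electronics → 6.75% + 0% county = 6.75% → $25.69
2% milk (gallon) $3.83: grocery items → 4.5% + 0.75% county = 5.25% → $0.20
Tablet $165.77: electronics → 6.75% + 0% county = 6.75% → $11.19
Total tax = $2.97 + $0.44 + $0.65 + $25.69 + $0.20 + $11.19 = $41.14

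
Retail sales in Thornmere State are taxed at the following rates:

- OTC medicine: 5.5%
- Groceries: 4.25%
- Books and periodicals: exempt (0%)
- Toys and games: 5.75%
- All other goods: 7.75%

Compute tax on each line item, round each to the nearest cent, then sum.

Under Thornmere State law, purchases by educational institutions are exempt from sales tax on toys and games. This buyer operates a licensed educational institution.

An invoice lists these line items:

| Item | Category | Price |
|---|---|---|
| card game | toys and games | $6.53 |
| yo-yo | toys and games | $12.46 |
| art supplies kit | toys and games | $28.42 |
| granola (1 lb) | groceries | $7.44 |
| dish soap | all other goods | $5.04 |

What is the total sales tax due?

$0.71

Card game $6.53: toys and games, buyer-exempt → 0% → $0.00
Yo-yo $12.46: toys and games, buyer-exempt → 0% → $0.00
Art supplies kit $28.42: toys and games, buyer-exempt → 0% → $0.00
Granola (1 lb) $7.44: groceries → 4.25% → $0.32
Dish soap $5.04: all other goods → 7.75% → $0.39
Total tax = $0.32 + $0.39 = $0.71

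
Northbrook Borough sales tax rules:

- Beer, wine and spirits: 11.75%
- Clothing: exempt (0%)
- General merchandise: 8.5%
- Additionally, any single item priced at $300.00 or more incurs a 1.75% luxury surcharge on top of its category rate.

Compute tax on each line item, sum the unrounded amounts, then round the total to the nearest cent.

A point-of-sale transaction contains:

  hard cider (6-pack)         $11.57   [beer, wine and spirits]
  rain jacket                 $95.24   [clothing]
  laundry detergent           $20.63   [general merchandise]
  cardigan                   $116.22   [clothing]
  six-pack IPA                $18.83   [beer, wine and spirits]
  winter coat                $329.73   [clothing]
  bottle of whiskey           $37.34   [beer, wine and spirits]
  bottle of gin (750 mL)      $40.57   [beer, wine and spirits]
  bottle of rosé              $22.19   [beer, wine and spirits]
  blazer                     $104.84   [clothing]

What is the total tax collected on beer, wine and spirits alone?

$15.33

Hard cider (6-pack) $11.57: beer, wine and spirits → 11.75% → $1.359475
Six-pack IPA $18.83: beer, wine and spirits → 11.75% → $2.212525
Bottle of whiskey $37.34: beer, wine and spirits → 11.75% → $4.38745
Bottle of gin (750 mL) $40.57: beer, wine and spirits → 11.75% → $4.766975
Bottle of rosé $22.19: beer, wine and spirits → 11.75% → $2.607325
Tax on beer, wine and spirits: unrounded sum = $15.33375 → $15.33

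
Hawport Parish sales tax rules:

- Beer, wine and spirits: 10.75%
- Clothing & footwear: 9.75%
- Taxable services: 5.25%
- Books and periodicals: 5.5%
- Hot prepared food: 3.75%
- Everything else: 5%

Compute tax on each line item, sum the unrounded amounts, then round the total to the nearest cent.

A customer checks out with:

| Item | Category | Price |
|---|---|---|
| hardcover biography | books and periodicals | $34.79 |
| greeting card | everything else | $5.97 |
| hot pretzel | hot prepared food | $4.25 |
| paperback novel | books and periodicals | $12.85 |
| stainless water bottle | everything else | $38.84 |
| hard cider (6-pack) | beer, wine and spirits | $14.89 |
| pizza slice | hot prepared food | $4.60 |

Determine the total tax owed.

Hardcover biography $34.79: books and periodicals → 5.5% → $1.91345
Greeting card $5.97: everything else → 5% → $0.2985
Hot pretzel $4.25: hot prepared food → 3.75% → $0.159375
Paperback novel $12.85: books and periodicals → 5.5% → $0.70675
Stainless water bottle $38.84: everything else → 5% → $1.942
Hard cider (6-pack) $14.89: beer, wine and spirits → 10.75% → $1.600675
Pizza slice $4.60: hot prepared food → 3.75% → $0.1725
Unrounded tax sum = $6.79325 → $6.79

$6.79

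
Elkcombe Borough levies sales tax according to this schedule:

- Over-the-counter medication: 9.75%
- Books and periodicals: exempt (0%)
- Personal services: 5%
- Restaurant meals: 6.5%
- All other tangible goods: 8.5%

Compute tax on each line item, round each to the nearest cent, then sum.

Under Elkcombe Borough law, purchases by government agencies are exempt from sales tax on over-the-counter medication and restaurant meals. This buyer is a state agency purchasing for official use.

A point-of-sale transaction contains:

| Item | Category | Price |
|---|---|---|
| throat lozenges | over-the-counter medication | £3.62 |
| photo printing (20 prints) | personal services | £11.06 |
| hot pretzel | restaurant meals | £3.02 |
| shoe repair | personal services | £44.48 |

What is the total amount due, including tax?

Throat lozenges £3.62: over-the-counter medication, buyer-exempt → 0% → £0.00
Photo printing (20 prints) £11.06: personal services → 5% → £0.55
Hot pretzel £3.02: restaurant meals, buyer-exempt → 0% → £0.00
Shoe repair £44.48: personal services → 5% → £2.22
Subtotal = £62.18; tax = £2.77; total due = £64.95

£64.95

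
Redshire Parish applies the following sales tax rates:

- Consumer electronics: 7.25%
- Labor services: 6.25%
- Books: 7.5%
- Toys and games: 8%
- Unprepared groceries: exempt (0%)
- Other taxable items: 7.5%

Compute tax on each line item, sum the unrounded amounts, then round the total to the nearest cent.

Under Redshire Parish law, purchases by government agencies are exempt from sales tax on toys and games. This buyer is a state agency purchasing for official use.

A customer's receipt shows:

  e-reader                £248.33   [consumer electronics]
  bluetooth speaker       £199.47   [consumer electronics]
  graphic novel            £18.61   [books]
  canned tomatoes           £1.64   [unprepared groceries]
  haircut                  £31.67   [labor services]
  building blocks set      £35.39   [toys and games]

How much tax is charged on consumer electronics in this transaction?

£32.47

E-reader £248.33: consumer electronics → 7.25% → £18.003925
Bluetooth speaker £199.47: consumer electronics → 7.25% → £14.461575
Tax on consumer electronics: unrounded sum = £32.4655 → £32.47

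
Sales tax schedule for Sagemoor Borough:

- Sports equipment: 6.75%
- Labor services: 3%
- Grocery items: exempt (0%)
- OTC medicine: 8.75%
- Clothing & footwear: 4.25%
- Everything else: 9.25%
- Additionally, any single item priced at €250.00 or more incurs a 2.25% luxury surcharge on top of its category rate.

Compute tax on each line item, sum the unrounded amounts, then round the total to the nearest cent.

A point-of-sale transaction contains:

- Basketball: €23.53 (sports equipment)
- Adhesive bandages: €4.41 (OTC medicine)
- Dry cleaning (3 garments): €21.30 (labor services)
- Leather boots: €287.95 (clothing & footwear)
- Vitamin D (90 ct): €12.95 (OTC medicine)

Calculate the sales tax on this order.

Basketball €23.53: sports equipment → 6.75% → €1.588275
Adhesive bandages €4.41: OTC medicine → 8.75% → €0.385875
Dry cleaning (3 garments) €21.30: labor services → 3% → €0.639
Leather boots €287.95: clothing & footwear → 4.25% + 2.25% surcharge = 6.5% → €18.71675
Vitamin D (90 ct) €12.95: OTC medicine → 8.75% → €1.133125
Unrounded tax sum = €22.463025 → €22.46

€22.46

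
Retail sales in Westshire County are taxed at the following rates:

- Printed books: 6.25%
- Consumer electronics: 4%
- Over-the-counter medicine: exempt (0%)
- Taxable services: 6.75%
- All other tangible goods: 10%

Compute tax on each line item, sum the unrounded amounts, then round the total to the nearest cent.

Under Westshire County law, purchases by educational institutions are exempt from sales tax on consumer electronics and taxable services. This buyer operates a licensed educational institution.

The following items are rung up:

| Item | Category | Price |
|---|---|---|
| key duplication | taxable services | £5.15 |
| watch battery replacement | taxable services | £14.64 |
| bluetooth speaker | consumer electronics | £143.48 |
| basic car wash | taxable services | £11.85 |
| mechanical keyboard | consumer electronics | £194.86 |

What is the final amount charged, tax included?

£369.98

Key duplication £5.15: taxable services, buyer-exempt → 0% → £0.00
Watch battery replacement £14.64: taxable services, buyer-exempt → 0% → £0.00
Bluetooth speaker £143.48: consumer electronics, buyer-exempt → 0% → £0.00
Basic car wash £11.85: taxable services, buyer-exempt → 0% → £0.00
Mechanical keyboard £194.86: consumer electronics, buyer-exempt → 0% → £0.00
Subtotal = £369.98; unrounded tax = £0.00 → £0.00; total due = £369.98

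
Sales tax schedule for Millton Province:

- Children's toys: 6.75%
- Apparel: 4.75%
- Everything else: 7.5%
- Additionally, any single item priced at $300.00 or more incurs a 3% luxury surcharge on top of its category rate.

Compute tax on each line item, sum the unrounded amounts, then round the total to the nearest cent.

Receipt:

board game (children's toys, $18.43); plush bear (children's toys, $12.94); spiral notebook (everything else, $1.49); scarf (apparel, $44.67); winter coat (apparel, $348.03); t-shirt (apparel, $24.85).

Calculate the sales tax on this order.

Board game $18.43: children's toys → 6.75% → $1.244025
Plush bear $12.94: children's toys → 6.75% → $0.87345
Spiral notebook $1.49: everything else → 7.5% → $0.11175
Scarf $44.67: apparel → 4.75% → $2.121825
Winter coat $348.03: apparel → 4.75% + 3% surcharge = 7.75% → $26.972325
T-shirt $24.85: apparel → 4.75% → $1.180375
Unrounded tax sum = $32.50375 → $32.50

$32.50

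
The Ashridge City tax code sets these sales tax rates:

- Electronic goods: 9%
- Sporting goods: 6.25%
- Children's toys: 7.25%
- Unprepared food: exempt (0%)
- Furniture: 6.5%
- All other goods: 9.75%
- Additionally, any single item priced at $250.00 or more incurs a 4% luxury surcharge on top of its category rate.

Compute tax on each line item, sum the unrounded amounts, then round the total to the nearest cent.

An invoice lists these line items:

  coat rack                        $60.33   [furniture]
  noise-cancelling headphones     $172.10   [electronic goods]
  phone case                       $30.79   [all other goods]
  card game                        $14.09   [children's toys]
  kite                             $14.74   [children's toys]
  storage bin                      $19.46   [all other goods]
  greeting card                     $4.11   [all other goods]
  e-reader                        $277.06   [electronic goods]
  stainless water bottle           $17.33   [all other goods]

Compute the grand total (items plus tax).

$674.52

Coat rack $60.33: furniture → 6.5% → $3.92145
Noise-cancelling headphones $172.10: electronic goods → 9% → $15.489
Phone case $30.79: all other goods → 9.75% → $3.002025
Card game $14.09: children's toys → 7.25% → $1.021525
Kite $14.74: children's toys → 7.25% → $1.06865
Storage bin $19.46: all other goods → 9.75% → $1.89735
Greeting card $4.11: all other goods → 9.75% → $0.400725
E-reader $277.06: electronic goods → 9% + 4% surcharge = 13% → $36.0178
Stainless water bottle $17.33: all other goods → 9.75% → $1.689675
Subtotal = $610.01; unrounded tax = $64.5082 → $64.51; total due = $674.52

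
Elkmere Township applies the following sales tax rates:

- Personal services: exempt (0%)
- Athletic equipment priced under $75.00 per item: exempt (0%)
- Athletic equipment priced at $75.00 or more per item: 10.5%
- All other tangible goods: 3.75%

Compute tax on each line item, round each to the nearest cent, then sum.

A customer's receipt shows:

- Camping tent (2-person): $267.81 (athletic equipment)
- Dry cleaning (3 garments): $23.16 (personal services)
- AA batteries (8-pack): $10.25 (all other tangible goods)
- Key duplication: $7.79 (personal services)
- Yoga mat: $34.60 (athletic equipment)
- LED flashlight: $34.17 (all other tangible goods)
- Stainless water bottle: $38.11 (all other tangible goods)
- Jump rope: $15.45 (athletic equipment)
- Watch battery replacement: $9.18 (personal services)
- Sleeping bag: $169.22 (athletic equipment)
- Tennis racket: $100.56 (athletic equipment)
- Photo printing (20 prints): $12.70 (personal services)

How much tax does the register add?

Camping tent (2-person) $267.81: athletic equipment, $75.00 or more → 10.5% → $28.12
Dry cleaning (3 garments) $23.16: personal services → 0% → $0.00
AA batteries (8-pack) $10.25: all other tangible goods → 3.75% → $0.38
Key duplication $7.79: personal services → 0% → $0.00
Yoga mat $34.60: athletic equipment, under $75.00 → 0% → $0.00
LED flashlight $34.17: all other tangible goods → 3.75% → $1.28
Stainless water bottle $38.11: all other tangible goods → 3.75% → $1.43
Jump rope $15.45: athletic equipment, under $75.00 → 0% → $0.00
Watch battery replacement $9.18: personal services → 0% → $0.00
Sleeping bag $169.22: athletic equipment, $75.00 or more → 10.5% → $17.77
Tennis racket $100.56: athletic equipment, $75.00 or more → 10.5% → $10.56
Photo printing (20 prints) $12.70: personal services → 0% → $0.00
Total tax = $28.12 + $0.38 + $1.28 + $1.43 + $17.77 + $10.56 = $59.54

$59.54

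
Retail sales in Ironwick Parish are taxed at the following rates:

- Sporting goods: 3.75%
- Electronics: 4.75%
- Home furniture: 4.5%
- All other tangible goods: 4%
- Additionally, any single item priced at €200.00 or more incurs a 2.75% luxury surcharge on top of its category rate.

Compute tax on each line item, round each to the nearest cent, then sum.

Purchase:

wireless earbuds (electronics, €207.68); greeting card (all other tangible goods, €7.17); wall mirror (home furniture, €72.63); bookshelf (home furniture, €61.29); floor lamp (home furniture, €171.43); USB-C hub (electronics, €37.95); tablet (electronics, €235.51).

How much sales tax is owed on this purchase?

Wireless earbuds €207.68: electronics → 4.75% + 2.75% surcharge = 7.5% → €15.58
Greeting card €7.17: all other tangible goods → 4% → €0.29
Wall mirror €72.63: home furniture → 4.5% → €3.27
Bookshelf €61.29: home furniture → 4.5% → €2.76
Floor lamp €171.43: home furniture → 4.5% → €7.71
USB-C hub €37.95: electronics → 4.75% → €1.80
Tablet €235.51: electronics → 4.75% + 2.75% surcharge = 7.5% → €17.66
Total tax = €15.58 + €0.29 + €3.27 + €2.76 + €7.71 + €1.80 + €17.66 = €49.07

€49.07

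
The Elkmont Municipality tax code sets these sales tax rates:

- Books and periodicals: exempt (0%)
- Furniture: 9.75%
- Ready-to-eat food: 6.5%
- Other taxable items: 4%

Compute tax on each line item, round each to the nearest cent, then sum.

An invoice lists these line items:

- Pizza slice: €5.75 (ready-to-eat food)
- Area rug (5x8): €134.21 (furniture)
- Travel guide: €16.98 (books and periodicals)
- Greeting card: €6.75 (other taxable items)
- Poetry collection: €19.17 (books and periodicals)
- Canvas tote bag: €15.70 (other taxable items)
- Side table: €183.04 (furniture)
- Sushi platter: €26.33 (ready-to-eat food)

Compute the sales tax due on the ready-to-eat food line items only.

Pizza slice €5.75: ready-to-eat food → 6.5% → €0.37
Sushi platter €26.33: ready-to-eat food → 6.5% → €1.71
Tax on ready-to-eat food = €0.37 + €1.71 = €2.08

€2.08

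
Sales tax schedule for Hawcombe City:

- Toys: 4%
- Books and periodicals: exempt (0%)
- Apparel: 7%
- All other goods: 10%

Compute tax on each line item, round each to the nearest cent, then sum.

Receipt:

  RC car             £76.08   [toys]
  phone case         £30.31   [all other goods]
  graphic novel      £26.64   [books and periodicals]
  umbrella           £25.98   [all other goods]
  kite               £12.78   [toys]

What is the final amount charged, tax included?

RC car £76.08: toys → 4% → £3.04
Phone case £30.31: all other goods → 10% → £3.03
Graphic novel £26.64: books and periodicals → 0% → £0.00
Umbrella £25.98: all other goods → 10% → £2.60
Kite £12.78: toys → 4% → £0.51
Subtotal = £171.79; tax = £9.18; total due = £180.97

£180.97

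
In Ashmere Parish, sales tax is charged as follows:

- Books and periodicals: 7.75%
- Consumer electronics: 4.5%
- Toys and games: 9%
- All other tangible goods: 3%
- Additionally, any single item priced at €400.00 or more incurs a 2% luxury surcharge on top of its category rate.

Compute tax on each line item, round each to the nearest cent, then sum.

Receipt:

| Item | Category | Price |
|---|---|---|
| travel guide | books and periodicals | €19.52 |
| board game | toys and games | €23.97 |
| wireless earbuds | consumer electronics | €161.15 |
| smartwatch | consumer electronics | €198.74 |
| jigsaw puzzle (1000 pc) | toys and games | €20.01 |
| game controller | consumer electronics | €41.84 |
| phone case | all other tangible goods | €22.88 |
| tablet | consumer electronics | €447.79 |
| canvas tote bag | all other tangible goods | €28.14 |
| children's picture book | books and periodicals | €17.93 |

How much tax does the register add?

Travel guide €19.52: books and periodicals → 7.75% → €1.51
Board game €23.97: toys and games → 9% → €2.16
Wireless earbuds €161.15: consumer electronics → 4.5% → €7.25
Smartwatch €198.74: consumer electronics → 4.5% → €8.94
Jigsaw puzzle (1000 pc) €20.01: toys and games → 9% → €1.80
Game controller €41.84: consumer electronics → 4.5% → €1.88
Phone case €22.88: all other tangible goods → 3% → €0.69
Tablet €447.79: consumer electronics → 4.5% + 2% surcharge = 6.5% → €29.11
Canvas tote bag €28.14: all other tangible goods → 3% → €0.84
Children's picture book €17.93: books and periodicals → 7.75% → €1.39
Total tax = €1.51 + €2.16 + €7.25 + €8.94 + €1.80 + €1.88 + €0.69 + €29.11 + €0.84 + €1.39 = €55.57

€55.57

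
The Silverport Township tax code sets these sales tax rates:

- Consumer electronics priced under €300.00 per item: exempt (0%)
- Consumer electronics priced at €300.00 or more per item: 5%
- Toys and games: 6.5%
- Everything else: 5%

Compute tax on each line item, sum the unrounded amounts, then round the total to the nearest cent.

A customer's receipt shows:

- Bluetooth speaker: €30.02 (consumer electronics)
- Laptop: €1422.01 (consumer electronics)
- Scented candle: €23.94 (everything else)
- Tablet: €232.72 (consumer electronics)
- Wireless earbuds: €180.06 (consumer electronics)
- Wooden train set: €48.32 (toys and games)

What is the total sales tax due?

Bluetooth speaker €30.02: consumer electronics, under €300.00 → 0% → €0.00
Laptop €1422.01: consumer electronics, €300.00 or more → 5% → €71.1005
Scented candle €23.94: everything else → 5% → €1.197
Tablet €232.72: consumer electronics, under €300.00 → 0% → €0.00
Wireless earbuds €180.06: consumer electronics, under €300.00 → 0% → €0.00
Wooden train set €48.32: toys and games → 6.5% → €3.1408
Unrounded tax sum = €75.4383 → €75.44

€75.44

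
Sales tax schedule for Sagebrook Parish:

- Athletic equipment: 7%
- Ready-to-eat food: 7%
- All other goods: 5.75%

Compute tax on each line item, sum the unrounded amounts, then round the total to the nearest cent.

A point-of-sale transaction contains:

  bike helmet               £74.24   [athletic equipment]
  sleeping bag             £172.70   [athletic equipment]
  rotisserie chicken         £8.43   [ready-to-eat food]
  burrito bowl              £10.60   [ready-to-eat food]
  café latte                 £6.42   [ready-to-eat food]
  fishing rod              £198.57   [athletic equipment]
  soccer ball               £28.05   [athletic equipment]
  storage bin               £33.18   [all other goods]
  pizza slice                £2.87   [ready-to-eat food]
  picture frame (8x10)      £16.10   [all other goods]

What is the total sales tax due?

Bike helmet £74.24: athletic equipment → 7% → £5.1968
Sleeping bag £172.70: athletic equipment → 7% → £12.089
Rotisserie chicken £8.43: ready-to-eat food → 7% → £0.5901
Burrito bowl £10.60: ready-to-eat food → 7% → £0.742
Café latte £6.42: ready-to-eat food → 7% → £0.4494
Fishing rod £198.57: athletic equipment → 7% → £13.8999
Soccer ball £28.05: athletic equipment → 7% → £1.9635
Storage bin £33.18: all other goods → 5.75% → £1.90785
Pizza slice £2.87: ready-to-eat food → 7% → £0.2009
Picture frame (8x10) £16.10: all other goods → 5.75% → £0.92575
Unrounded tax sum = £37.9652 → £37.97

£37.97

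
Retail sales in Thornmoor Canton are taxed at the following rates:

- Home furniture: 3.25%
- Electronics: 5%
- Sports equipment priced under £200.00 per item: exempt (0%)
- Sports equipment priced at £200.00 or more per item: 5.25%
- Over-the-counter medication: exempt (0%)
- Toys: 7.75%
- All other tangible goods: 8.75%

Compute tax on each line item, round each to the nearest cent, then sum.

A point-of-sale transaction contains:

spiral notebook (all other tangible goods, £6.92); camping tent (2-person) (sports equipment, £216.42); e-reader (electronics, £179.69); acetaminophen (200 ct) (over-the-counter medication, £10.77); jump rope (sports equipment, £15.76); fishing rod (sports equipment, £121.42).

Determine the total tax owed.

Spiral notebook £6.92: all other tangible goods → 8.75% → £0.61
Camping tent (2-person) £216.42: sports equipment, £200.00 or more → 5.25% → £11.36
E-reader £179.69: electronics → 5% → £8.98
Acetaminophen (200 ct) £10.77: over-the-counter medication → 0% → £0.00
Jump rope £15.76: sports equipment, under £200.00 → 0% → £0.00
Fishing rod £121.42: sports equipment, under £200.00 → 0% → £0.00
Total tax = £0.61 + £11.36 + £8.98 = £20.95

£20.95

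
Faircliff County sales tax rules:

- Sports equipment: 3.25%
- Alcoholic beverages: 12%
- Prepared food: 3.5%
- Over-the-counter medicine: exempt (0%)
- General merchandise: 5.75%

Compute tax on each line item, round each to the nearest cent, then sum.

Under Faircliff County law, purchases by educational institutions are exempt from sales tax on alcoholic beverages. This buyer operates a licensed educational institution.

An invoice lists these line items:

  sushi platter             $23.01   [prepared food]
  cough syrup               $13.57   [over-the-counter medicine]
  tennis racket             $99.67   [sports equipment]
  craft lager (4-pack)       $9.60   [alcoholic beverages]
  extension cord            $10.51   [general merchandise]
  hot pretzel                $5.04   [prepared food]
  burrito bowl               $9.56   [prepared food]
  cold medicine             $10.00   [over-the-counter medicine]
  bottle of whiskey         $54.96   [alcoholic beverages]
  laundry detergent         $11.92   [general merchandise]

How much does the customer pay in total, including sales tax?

$253.69

Sushi platter $23.01: prepared food → 3.5% → $0.81
Cough syrup $13.57: over-the-counter medicine → 0% → $0.00
Tennis racket $99.67: sports equipment → 3.25% → $3.24
Craft lager (4-pack) $9.60: alcoholic beverages, buyer-exempt → 0% → $0.00
Extension cord $10.51: general merchandise → 5.75% → $0.60
Hot pretzel $5.04: prepared food → 3.5% → $0.18
Burrito bowl $9.56: prepared food → 3.5% → $0.33
Cold medicine $10.00: over-the-counter medicine → 0% → $0.00
Bottle of whiskey $54.96: alcoholic beverages, buyer-exempt → 0% → $0.00
Laundry detergent $11.92: general merchandise → 5.75% → $0.69
Subtotal = $247.84; tax = $5.85; total due = $253.69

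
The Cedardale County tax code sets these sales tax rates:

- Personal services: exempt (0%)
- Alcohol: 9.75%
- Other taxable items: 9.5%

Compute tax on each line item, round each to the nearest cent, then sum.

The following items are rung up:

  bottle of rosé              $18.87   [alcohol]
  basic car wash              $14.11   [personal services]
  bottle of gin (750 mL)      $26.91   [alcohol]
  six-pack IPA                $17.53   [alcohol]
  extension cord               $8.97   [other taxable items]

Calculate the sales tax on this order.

$7.02

Bottle of rosé $18.87: alcohol → 9.75% → $1.84
Basic car wash $14.11: personal services → 0% → $0.00
Bottle of gin (750 mL) $26.91: alcohol → 9.75% → $2.62
Six-pack IPA $17.53: alcohol → 9.75% → $1.71
Extension cord $8.97: other taxable items → 9.5% → $0.85
Total tax = $1.84 + $2.62 + $1.71 + $0.85 = $7.02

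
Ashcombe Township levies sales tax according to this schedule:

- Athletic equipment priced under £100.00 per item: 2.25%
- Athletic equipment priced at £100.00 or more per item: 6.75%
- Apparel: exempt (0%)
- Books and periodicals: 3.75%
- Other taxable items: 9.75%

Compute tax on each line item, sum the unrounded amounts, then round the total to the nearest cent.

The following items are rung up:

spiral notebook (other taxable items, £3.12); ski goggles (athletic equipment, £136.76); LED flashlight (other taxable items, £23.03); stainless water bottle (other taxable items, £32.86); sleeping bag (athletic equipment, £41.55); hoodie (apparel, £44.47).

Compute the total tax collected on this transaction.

Spiral notebook £3.12: other taxable items → 9.75% → £0.3042
Ski goggles £136.76: athletic equipment, £100.00 or more → 6.75% → £9.2313
LED flashlight £23.03: other taxable items → 9.75% → £2.245425
Stainless water bottle £32.86: other taxable items → 9.75% → £3.20385
Sleeping bag £41.55: athletic equipment, under £100.00 → 2.25% → £0.934875
Hoodie £44.47: apparel → 0% → £0.00
Unrounded tax sum = £15.91965 → £15.92

£15.92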